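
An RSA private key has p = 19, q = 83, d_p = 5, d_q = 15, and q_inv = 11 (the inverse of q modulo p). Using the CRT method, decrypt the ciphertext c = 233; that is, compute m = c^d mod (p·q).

m₁ = c^(d_p) mod p: c ≡ 5 (mod 19), and 5^5 mod 19 = 9.
m₂ = c^(d_q) mod q: c ≡ 67 (mod 83), and 67^15 mod 83 = 60.
h = q_inv·(m₁ − m₂) mod p = 11·(9 − 60) mod 19 = 9.
m = m₂ + h·q = 60 + 9·83 = 807.

807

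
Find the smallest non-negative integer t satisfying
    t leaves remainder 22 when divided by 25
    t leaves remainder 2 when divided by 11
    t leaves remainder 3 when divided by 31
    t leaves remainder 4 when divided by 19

Combine the congruences pairwise.
From t ≡ 22 (mod 25) write t = 22 + 25s. Substituting into t ≡ 2 (mod 11) gives 25s ≡ 2 (mod 11), and since 3⁻¹ ≡ 4 (mod 11), s ≡ 8. Hence t ≡ 22 + 25·8 = 222 (mod 275).
From t ≡ 222 (mod 275) write t = 222 + 275s. Substituting into t ≡ 3 (mod 31) gives 275s ≡ 29 (mod 31), and since 27⁻¹ ≡ 23 (mod 31), s ≡ 16. Hence t ≡ 222 + 275·16 = 4622 (mod 8525).
From t ≡ 4622 (mod 8525) write t = 4622 + 8525s. Substituting into t ≡ 4 (mod 19) gives 8525s ≡ 18 (mod 19), and since 13⁻¹ ≡ 3 (mod 19), s ≡ 16. Hence t ≡ 4622 + 8525·16 = 141022 (mod 161975).

141022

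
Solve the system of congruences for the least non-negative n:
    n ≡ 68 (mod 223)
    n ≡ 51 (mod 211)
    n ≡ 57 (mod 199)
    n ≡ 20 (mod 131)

655679386

From n ≡ 68 (mod 223) write n = 68 + 223t. Substituting into n ≡ 51 (mod 211) gives 223t ≡ 194 (mod 211), and since 12⁻¹ ≡ 88 (mod 211), t ≡ 192. Hence n ≡ 68 + 223·192 = 42884 (mod 47053).
From n ≡ 42884 (mod 47053) write n = 42884 + 47053t. Substituting into n ≡ 57 (mod 199) gives 47053t ≡ 157 (mod 199), and since 89⁻¹ ≡ 161 (mod 199), t ≡ 4. Hence n ≡ 42884 + 47053·4 = 231096 (mod 9363547).
From n ≡ 231096 (mod 9363547) write n = 231096 + 9363547t. Substituting into n ≡ 20 (mod 131) gives 9363547t ≡ 8 (mod 131), and since 60⁻¹ ≡ 107 (mod 131), t ≡ 70. Hence n ≡ 231096 + 9363547·70 = 655679386 (mod 1226624657).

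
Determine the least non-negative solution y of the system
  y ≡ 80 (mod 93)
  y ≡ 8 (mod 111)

Combine the congruences pairwise.
gcd(93, 111) = 3 and 3 | (8 − 80), so the pair is consistent; merging gives y ≡ 452 (mod 3441), where 3441 = lcm(93, 111).
The solution is unique modulo lcm(93, 111) = 3441.

452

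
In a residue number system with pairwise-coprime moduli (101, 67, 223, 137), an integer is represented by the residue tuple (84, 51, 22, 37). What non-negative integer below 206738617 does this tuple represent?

206136539

From x ≡ 84 (mod 101) write x = 84 + 101t. Substituting into x ≡ 51 (mod 67) gives 101t ≡ 34 (mod 67), and since 34⁻¹ ≡ 2 (mod 67), t ≡ 1. Hence x ≡ 84 + 101·1 = 185 (mod 6767).
From x ≡ 185 (mod 6767) write x = 185 + 6767t. Substituting into x ≡ 22 (mod 223) gives 6767t ≡ 60 (mod 223), and since 77⁻¹ ≡ 84 (mod 223), t ≡ 134. Hence x ≡ 185 + 6767·134 = 906963 (mod 1509041).
From x ≡ 906963 (mod 1509041) write x = 906963 + 1509041t. Substituting into x ≡ 37 (mod 137) gives 1509041t ≡ 14 (mod 137), and since 123⁻¹ ≡ 88 (mod 137), t ≡ 136. Hence x ≡ 906963 + 1509041·136 = 206136539 (mod 206738617).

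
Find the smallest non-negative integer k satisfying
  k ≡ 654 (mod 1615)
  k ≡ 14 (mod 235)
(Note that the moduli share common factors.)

Combine the congruences pairwise.
gcd(1615, 235) = 5 and 5 | (14 − 654), so the pair is consistent; merging gives k ≡ 60409 (mod 75905), where 75905 = lcm(1615, 235).
The solution is unique modulo lcm(1615, 235) = 75905.

60409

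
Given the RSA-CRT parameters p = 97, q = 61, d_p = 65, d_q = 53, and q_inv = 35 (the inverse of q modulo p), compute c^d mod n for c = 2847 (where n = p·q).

m₁ = c^(d_p) mod p: c ≡ 34 (mod 97), and 34^65 mod 97 = 34.
m₂ = c^(d_q) mod q: c ≡ 41 (mod 61), and 41^53 mod 61 = 52.
h = q_inv·(m₁ − m₂) mod p = 35·(34 − 52) mod 97 = 49.
m = m₂ + h·q = 52 + 49·61 = 3041.

3041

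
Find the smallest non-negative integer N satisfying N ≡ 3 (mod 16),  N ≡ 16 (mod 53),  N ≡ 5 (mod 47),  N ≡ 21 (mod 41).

The moduli are pairwise coprime; M = 16·53·47·41 = 1634096.
M/16 = 102131; 102131 ≡ 3 (mod 16); 3·11 ≡ 1, so inverse 11.
M/53 = 30832; 30832 ≡ 39 (mod 53); 39·34 ≡ 1, so inverse 34.
M/47 = 34768; 34768 ≡ 35 (mod 47); 35·43 ≡ 1, so inverse 43.
M/41 = 39856; 39856 ≡ 4 (mod 41); 4·31 ≡ 1, so inverse 31.
N ≡ 3·102131·11 + 16·30832·34 + 5·34768·43 + 21·39856·31 = 53564307.
53564307 mod 1634096 = 1273235.

1273235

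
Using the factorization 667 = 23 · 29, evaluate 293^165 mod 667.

275

Mod 23: 293 ≡ 17; by Fermat, exponent reduces to 165 mod 22 = 11; 17^11 ≡ 22 (mod 23).
Mod 29: 293 ≡ 3; by Fermat, exponent reduces to 165 mod 28 = 25; 3^25 ≡ 14 (mod 29).
Combine by CRT: x ≡ 22 (mod 23), x ≡ 14 (mod 29) ⇒ x ≡ 275 (mod 667).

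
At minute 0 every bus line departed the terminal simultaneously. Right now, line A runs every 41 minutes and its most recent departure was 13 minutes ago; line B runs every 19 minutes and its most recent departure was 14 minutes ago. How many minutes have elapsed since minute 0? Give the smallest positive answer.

From t ≡ 13 (mod 41) write t = 13 + 41s. Substituting into t ≡ 14 (mod 19) gives 41s ≡ 1 (mod 19), and since 3⁻¹ ≡ 13 (mod 19), s ≡ 13. Hence t ≡ 13 + 41·13 = 546 (mod 779).

546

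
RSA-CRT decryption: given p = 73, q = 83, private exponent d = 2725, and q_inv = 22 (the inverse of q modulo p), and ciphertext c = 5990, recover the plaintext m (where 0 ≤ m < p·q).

d_p = d mod (p−1) = 2725 mod 72 = 61; d_q = d mod (q−1) = 19.
m₁ = c^(d_p) mod p: c ≡ 4 (mod 73), and 4^61 mod 73 = 32.
m₂ = c^(d_q) mod q: c ≡ 14 (mod 83), and 14^19 mod 83 = 45.
h = q_inv·(m₁ − m₂) mod p = 22·(32 − 45) mod 73 = 6.
m = m₂ + h·q = 45 + 6·83 = 543.

543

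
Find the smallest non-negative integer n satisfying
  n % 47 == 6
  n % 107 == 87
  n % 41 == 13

The moduli are pairwise coprime; M = 47·107·41 = 206189.
M/47 = 4387; 4387 ≡ 16 (mod 47); 16·3 ≡ 1, so inverse 3.
M/107 = 1927; 1927 ≡ 1 (mod 107), inverse 1.
M/41 = 5029; 5029 ≡ 27 (mod 41); 27·38 ≡ 1, so inverse 38.
n ≡ 6·4387·3 + 87·1927·1 + 13·5029·38 = 2730941.
2730941 mod 206189 = 50484.

50484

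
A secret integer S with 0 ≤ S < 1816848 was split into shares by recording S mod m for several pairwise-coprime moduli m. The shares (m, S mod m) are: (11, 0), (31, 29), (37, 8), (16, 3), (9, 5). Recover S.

1785443

The moduli are pairwise coprime; N = 11·31·37·16·9 = 1816848.
N/11 = 165168; 165168 ≡ 3 (mod 11); 3·4 ≡ 1, so inverse 4.
N/31 = 58608; 58608 ≡ 18 (mod 31); 18·19 ≡ 1, so inverse 19.
N/37 = 49104; 49104 ≡ 5 (mod 37); 5·15 ≡ 1, so inverse 15.
N/16 = 113553; 113553 ≡ 1 (mod 16), inverse 1.
N/9 = 201872; 201872 ≡ 2 (mod 9); 2·5 ≡ 1, so inverse 5.
S ≡ 0·165168·4 + 29·58608·19 + 8·49104·15 + 3·113553·1 + 5·201872·5 = 43572947.
43572947 mod 1816848 = 1785443.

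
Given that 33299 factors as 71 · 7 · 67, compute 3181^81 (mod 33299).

Mod 71: 3181 ≡ 57; by Fermat, exponent reduces to 81 mod 70 = 11; 57^11 ≡ 57 (mod 71).
Mod 7: 3181 ≡ 3; by Fermat, exponent reduces to 81 mod 6 = 3; 3^3 ≡ 6 (mod 7).
Mod 67: 3181 ≡ 32; by Fermat, exponent reduces to 81 mod 66 = 15; 32^15 ≡ 43 (mod 67).
Combine by CRT: x ≡ 57 (mod 71), x ≡ 6 (mod 7), x ≡ 43 (mod 67) ⇒ x ≡ 30729 (mod 33299).

30729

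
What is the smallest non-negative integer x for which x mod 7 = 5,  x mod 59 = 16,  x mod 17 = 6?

4205

The moduli are pairwise coprime; N = 7·59·17 = 7021.
N/7 = 1003; 1003 ≡ 2 (mod 7); 2·4 ≡ 1, so inverse 4.
N/59 = 119; 119 ≡ 1 (mod 59), inverse 1.
N/17 = 413; 413 ≡ 5 (mod 17); 5·7 ≡ 1, so inverse 7.
x ≡ 5·1003·4 + 16·119·1 + 6·413·7 = 39310.
39310 mod 7021 = 4205.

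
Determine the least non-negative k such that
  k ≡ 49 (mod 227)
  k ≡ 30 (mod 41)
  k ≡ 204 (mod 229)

996125

The moduli are pairwise coprime; N = 227·41·229 = 2131303.
N/227 = 9389; 9389 ≡ 82 (mod 227); 82·36 ≡ 1, so inverse 36.
N/41 = 51983; 51983 ≡ 36 (mod 41); 36·8 ≡ 1, so inverse 8.
N/229 = 9307; 9307 ≡ 147 (mod 229); 147·148 ≡ 1, so inverse 148.
k ≡ 49·9389·36 + 30·51983·8 + 204·9307·148 = 310035060.
310035060 mod 2131303 = 996125.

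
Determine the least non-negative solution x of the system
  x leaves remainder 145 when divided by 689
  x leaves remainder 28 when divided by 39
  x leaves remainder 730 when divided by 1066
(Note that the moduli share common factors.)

Combine the congruences pairwise.
gcd(689, 39) = 13 and 13 | (28 − 145), so the pair is consistent; merging gives x ≡ 145 (mod 2067), where 2067 = lcm(689, 39).
gcd(2067, 1066) = 13 and 13 | (730 − 145), so the pair is consistent; merging gives x ≡ 151036 (mod 169494), where 169494 = lcm(2067, 1066).
The solution is unique modulo lcm(689, 39, 1066) = 169494.

151036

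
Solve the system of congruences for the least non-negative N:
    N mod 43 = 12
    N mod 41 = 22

From N ≡ 12 (mod 43) write N = 12 + 43t. Substituting into N ≡ 22 (mod 41) gives 43t ≡ 10 (mod 41), and since 2⁻¹ ≡ 21 (mod 41), t ≡ 5. Hence N ≡ 12 + 43·5 = 227 (mod 1763).

227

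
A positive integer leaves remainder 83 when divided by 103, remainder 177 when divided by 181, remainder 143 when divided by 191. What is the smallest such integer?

Combine the congruences pairwise.
From a ≡ 83 (mod 103) write a = 83 + 103t. Substituting into a ≡ 177 (mod 181) gives 103t ≡ 94 (mod 181), and since 103⁻¹ ≡ 58 (mod 181), t ≡ 22. Hence a ≡ 83 + 103·22 = 2349 (mod 18643).
From a ≡ 2349 (mod 18643) write a = 2349 + 18643t. Substituting into a ≡ 143 (mod 191) gives 18643t ≡ 86 (mod 191), and since 116⁻¹ ≡ 28 (mod 191), t ≡ 116. Hence a ≡ 2349 + 18643·116 = 2164937 (mod 3560813).

2164937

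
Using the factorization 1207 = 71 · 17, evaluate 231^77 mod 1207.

96

Mod 71: 231 ≡ 18; by Fermat, exponent reduces to 77 mod 70 = 7; 18^7 ≡ 25 (mod 71).
Mod 17: 231 ≡ 10; by Fermat, exponent reduces to 77 mod 16 = 13; 10^13 ≡ 11 (mod 17).
Combine by CRT: x ≡ 25 (mod 71), x ≡ 11 (mod 17) ⇒ x ≡ 96 (mod 1207).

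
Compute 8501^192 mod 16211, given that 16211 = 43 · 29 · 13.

7099

Mod 43: 8501 ≡ 30; by Fermat, exponent reduces to 192 mod 42 = 24; 30^24 ≡ 4 (mod 43).
Mod 29: 8501 ≡ 4; by Fermat, exponent reduces to 192 mod 28 = 24; 4^24 ≡ 23 (mod 29).
Mod 13: 8501 ≡ 12; since 12 | 192, by Fermat 12^192 ≡ 1 (mod 13).
Combine by CRT: x ≡ 4 (mod 43), x ≡ 23 (mod 29), x ≡ 1 (mod 13) ⇒ x ≡ 7099 (mod 16211).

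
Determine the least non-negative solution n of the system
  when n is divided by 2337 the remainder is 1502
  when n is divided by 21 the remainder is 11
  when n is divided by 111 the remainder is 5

gcd(2337, 21) = 3 and 3 | (11 − 1502), so the pair is consistent; merging gives n ≡ 1502 (mod 16359), where 16359 = lcm(2337, 21).
gcd(16359, 111) = 3 and 3 | (5 − 1502), so the pair is consistent; merging gives n ≡ 66938 (mod 605283), where 605283 = lcm(16359, 111).
The solution is unique modulo lcm(2337, 21, 111) = 605283.

66938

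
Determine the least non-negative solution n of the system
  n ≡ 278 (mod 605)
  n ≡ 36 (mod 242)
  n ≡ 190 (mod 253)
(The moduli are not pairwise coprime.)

gcd(605, 242) = 121 and 121 | (36 − 278), so the pair is consistent; merging gives n ≡ 278 (mod 1210), where 1210 = lcm(605, 242).
gcd(1210, 253) = 11 and 11 | (190 − 278), so the pair is consistent; merging gives n ≡ 24478 (mod 27830), where 27830 = lcm(1210, 253).
The solution is unique modulo lcm(605, 242, 253) = 27830.

24478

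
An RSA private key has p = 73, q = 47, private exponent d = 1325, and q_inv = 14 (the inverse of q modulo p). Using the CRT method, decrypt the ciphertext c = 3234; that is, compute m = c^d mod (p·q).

d_p = d mod (p−1) = 1325 mod 72 = 29; d_q = d mod (q−1) = 37.
m₁ = c^(d_p) mod p: c ≡ 22 (mod 73), and 22^29 mod 73 = 51.
m₂ = c^(d_q) mod q: c ≡ 38 (mod 47), and 38^37 mod 47 = 39.
h = q_inv·(m₁ − m₂) mod p = 14·(51 − 39) mod 73 = 22.
m = m₂ + h·q = 39 + 22·47 = 1073.

1073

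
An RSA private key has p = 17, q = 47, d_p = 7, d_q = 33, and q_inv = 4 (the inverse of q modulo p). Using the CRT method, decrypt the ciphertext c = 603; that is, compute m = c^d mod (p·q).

m₁ = c^(d_p) mod p: c ≡ 8 (mod 17), and 8^7 mod 17 = 15.
m₂ = c^(d_q) mod q: c ≡ 39 (mod 47), and 39^33 mod 47 = 13.
h = q_inv·(m₁ − m₂) mod p = 4·(15 − 13) mod 17 = 8.
m = m₂ + h·q = 13 + 8·47 = 389.

389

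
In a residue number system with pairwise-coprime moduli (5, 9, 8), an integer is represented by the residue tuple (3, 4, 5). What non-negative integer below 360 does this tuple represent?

13

The moduli are pairwise coprime; N = 5·9·8 = 360.
N/5 = 72; 72 ≡ 2 (mod 5); 2·3 ≡ 1, so inverse 3.
N/9 = 40; 40 ≡ 4 (mod 9); 4·7 ≡ 1, so inverse 7.
N/8 = 45; 45 ≡ 5 (mod 8); 5·5 ≡ 1, so inverse 5.
x ≡ 3·72·3 + 4·40·7 + 5·45·5 = 2893.
2893 mod 360 = 13.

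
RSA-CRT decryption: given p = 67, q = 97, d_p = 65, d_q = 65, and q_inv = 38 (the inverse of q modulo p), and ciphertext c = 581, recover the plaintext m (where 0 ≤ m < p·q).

1745

m₁ = c^(d_p) mod p: c ≡ 45 (mod 67), and 45^65 mod 67 = 3.
m₂ = c^(d_q) mod q: c ≡ 96 (mod 97), and 96^65 mod 97 = 96.
h = q_inv·(m₁ − m₂) mod p = 38·(3 − 96) mod 67 = 17.
m = m₂ + h·q = 96 + 17·97 = 1745.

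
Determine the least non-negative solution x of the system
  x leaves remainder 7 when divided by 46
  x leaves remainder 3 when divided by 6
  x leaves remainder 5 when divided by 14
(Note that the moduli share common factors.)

Combine the congruences pairwise.
gcd(46, 6) = 2 and 2 | (3 − 7), so the pair is consistent; merging gives x ≡ 99 (mod 138), where 138 = lcm(46, 6).
gcd(138, 14) = 2 and 2 | (5 − 99), so the pair is consistent; merging gives x ≡ 789 (mod 966), where 966 = lcm(138, 14).
The solution is unique modulo lcm(46, 6, 14) = 966.

789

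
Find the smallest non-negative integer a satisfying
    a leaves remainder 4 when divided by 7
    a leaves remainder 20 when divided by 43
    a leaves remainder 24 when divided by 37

5352

The moduli are pairwise coprime; N = 7·43·37 = 11137.
N/7 = 1591; 1591 ≡ 2 (mod 7); 2·4 ≡ 1, so inverse 4.
N/43 = 259; 259 ≡ 1 (mod 43), inverse 1.
N/37 = 301; 301 ≡ 5 (mod 37); 5·15 ≡ 1, so inverse 15.
a ≡ 4·1591·4 + 20·259·1 + 24·301·15 = 138996.
138996 mod 11137 = 5352.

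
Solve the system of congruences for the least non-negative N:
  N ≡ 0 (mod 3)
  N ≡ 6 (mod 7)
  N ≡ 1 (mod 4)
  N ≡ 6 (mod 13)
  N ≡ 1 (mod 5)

The moduli are pairwise coprime; M = 3·7·4·13·5 = 5460.
M/3 = 1820; 1820 ≡ 2 (mod 3); 2·2 ≡ 1, so inverse 2.
M/7 = 780; 780 ≡ 3 (mod 7); 3·5 ≡ 1, so inverse 5.
M/4 = 1365; 1365 ≡ 1 (mod 4), inverse 1.
M/13 = 420; 420 ≡ 4 (mod 13); 4·10 ≡ 1, so inverse 10.
M/5 = 1092; 1092 ≡ 2 (mod 5); 2·3 ≡ 1, so inverse 3.
N ≡ 0·1820·2 + 6·780·5 + 1·1365·1 + 6·420·10 + 1·1092·3 = 53241.
53241 mod 5460 = 4101.

4101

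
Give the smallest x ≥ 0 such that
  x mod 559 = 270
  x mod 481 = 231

10332

gcd(559, 481) = 13 and 13 | (231 − 270), so the pair is consistent; merging gives x ≡ 10332 (mod 20683), where 20683 = lcm(559, 481).
The solution is unique modulo lcm(559, 481) = 20683.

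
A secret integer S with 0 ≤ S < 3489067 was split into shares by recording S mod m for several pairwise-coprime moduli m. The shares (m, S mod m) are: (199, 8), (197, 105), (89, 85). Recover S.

Combine the congruences pairwise.
From S ≡ 8 (mod 199) write S = 8 + 199t. Substituting into S ≡ 105 (mod 197) gives 199t ≡ 97 (mod 197), and since 2⁻¹ ≡ 99 (mod 197), t ≡ 147. Hence S ≡ 8 + 199·147 = 29261 (mod 39203).
From S ≡ 29261 (mod 39203) write S = 29261 + 39203t. Substituting into S ≡ 85 (mod 89) gives 39203t ≡ 16 (mod 89), and since 43⁻¹ ≡ 29 (mod 89), t ≡ 19. Hence S ≡ 29261 + 39203·19 = 774118 (mod 3489067).

774118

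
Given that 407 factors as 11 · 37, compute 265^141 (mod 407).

Mod 11: 265 ≡ 1; by Fermat, exponent reduces to 141 mod 10 = 1; 1^1 ≡ 1 (mod 11).
Mod 37: 265 ≡ 6; by Fermat, exponent reduces to 141 mod 36 = 33; 6^33 ≡ 6 (mod 37).
Combine by CRT: x ≡ 1 (mod 11), x ≡ 6 (mod 37) ⇒ x ≡ 265 (mod 407).

265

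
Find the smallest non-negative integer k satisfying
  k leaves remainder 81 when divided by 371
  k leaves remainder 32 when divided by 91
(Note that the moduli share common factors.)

gcd(371, 91) = 7 and 7 | (32 − 81), so the pair is consistent; merging gives k ≡ 2307 (mod 4823), where 4823 = lcm(371, 91).
The solution is unique modulo lcm(371, 91) = 4823.

2307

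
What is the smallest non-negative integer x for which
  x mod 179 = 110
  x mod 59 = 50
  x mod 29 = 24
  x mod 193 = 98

6194047

From x ≡ 110 (mod 179) write x = 110 + 179t. Substituting into x ≡ 50 (mod 59) gives 179t ≡ 58 (mod 59), and since 2⁻¹ ≡ 30 (mod 59), t ≡ 29. Hence x ≡ 110 + 179·29 = 5301 (mod 10561).
From x ≡ 5301 (mod 10561) write x = 5301 + 10561t. Substituting into x ≡ 24 (mod 29) gives 10561t ≡ 1 (mod 29), and since 5⁻¹ ≡ 6 (mod 29), t ≡ 6. Hence x ≡ 5301 + 10561·6 = 68667 (mod 306269).
From x ≡ 68667 (mod 306269) write x = 68667 + 306269t. Substituting into x ≡ 98 (mod 193) gives 306269t ≡ 139 (mod 193), and since 171⁻¹ ≡ 114 (mod 193), t ≡ 20. Hence x ≡ 68667 + 306269·20 = 6194047 (mod 59109917).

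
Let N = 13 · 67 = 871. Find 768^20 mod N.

Mod 13: 768 ≡ 1; by Fermat, exponent reduces to 20 mod 12 = 8; 1^8 ≡ 1 (mod 13).
Mod 67: 768 ≡ 31; 31^20 ≡ 10 (mod 67).
Combine by CRT: x ≡ 1 (mod 13), x ≡ 10 (mod 67) ⇒ x ≡ 144 (mod 871).

144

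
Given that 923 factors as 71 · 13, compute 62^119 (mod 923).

Mod 71: 62 ≡ 62; by Fermat, exponent reduces to 119 mod 70 = 49; 62^49 ≡ 66 (mod 71).
Mod 13: 62 ≡ 10; by Fermat, exponent reduces to 119 mod 12 = 11; 10^11 ≡ 4 (mod 13).
Combine by CRT: x ≡ 66 (mod 71), x ≡ 4 (mod 13) ⇒ x ≡ 563 (mod 923).

563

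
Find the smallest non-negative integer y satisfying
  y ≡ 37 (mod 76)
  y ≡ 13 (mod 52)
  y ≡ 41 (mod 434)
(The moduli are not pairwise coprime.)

72085

gcd(76, 52) = 4 and 4 | (13 − 37), so the pair is consistent; merging gives y ≡ 949 (mod 988), where 988 = lcm(76, 52).
gcd(988, 434) = 2 and 2 | (41 − 949), so the pair is consistent; merging gives y ≡ 72085 (mod 214396), where 214396 = lcm(988, 434).
The solution is unique modulo lcm(76, 52, 434) = 214396.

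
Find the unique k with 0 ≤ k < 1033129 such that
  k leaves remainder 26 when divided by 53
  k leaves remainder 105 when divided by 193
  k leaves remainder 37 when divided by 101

356769

The moduli are pairwise coprime; N = 53·193·101 = 1033129.
N/53 = 19493; 19493 ≡ 42 (mod 53); 42·24 ≡ 1, so inverse 24.
N/193 = 5353; 5353 ≡ 142 (mod 193); 142·140 ≡ 1, so inverse 140.
N/101 = 10229; 10229 ≡ 28 (mod 101); 28·83 ≡ 1, so inverse 83.
k ≡ 26·19493·24 + 105·5353·140 + 37·10229·83 = 122265991.
122265991 mod 1033129 = 356769.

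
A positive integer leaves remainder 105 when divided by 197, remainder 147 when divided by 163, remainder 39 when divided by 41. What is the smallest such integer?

1033567

The moduli are pairwise coprime; N = 197·163·41 = 1316551.
N/197 = 6683; 6683 ≡ 182 (mod 197); 182·105 ≡ 1, so inverse 105.
N/163 = 8077; 8077 ≡ 90 (mod 163); 90·96 ≡ 1, so inverse 96.
N/41 = 32111; 32111 ≡ 8 (mod 41); 8·36 ≡ 1, so inverse 36.
m ≡ 105·6683·105 + 147·8077·96 + 39·32111·36 = 232746543.
232746543 mod 1316551 = 1033567.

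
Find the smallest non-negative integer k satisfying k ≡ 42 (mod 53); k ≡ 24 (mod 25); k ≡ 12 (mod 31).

The moduli are pairwise coprime; N = 53·25·31 = 41075.
N/53 = 775; 775 ≡ 33 (mod 53); 33·45 ≡ 1, so inverse 45.
N/25 = 1643; 1643 ≡ 18 (mod 25); 18·7 ≡ 1, so inverse 7.
N/31 = 1325; 1325 ≡ 23 (mod 31); 23·27 ≡ 1, so inverse 27.
k ≡ 42·775·45 + 24·1643·7 + 12·1325·27 = 2170074.
2170074 mod 41075 = 34174.

34174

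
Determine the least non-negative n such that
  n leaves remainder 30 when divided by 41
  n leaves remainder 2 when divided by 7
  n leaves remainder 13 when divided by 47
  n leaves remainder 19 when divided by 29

123153

The moduli are pairwise coprime; M = 41·7·47·29 = 391181.
M/41 = 9541; 9541 ≡ 29 (mod 41); 29·17 ≡ 1, so inverse 17.
M/7 = 55883; 55883 ≡ 2 (mod 7); 2·4 ≡ 1, so inverse 4.
M/47 = 8323; 8323 ≡ 4 (mod 47); 4·12 ≡ 1, so inverse 12.
M/29 = 13489; 13489 ≡ 4 (mod 29); 4·22 ≡ 1, so inverse 22.
n ≡ 30·9541·17 + 2·55883·4 + 13·8323·12 + 19·13489·22 = 12249764.
12249764 mod 391181 = 123153.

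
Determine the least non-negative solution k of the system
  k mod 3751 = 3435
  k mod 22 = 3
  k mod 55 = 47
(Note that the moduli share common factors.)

Combine the congruences pairwise.
gcd(3751, 22) = 11 and 11 | (3 − 3435), so the pair is consistent; merging gives k ≡ 3435 (mod 7502), where 7502 = lcm(3751, 22).
gcd(7502, 55) = 11 and 11 | (47 − 3435), so the pair is consistent; merging gives k ≡ 10937 (mod 37510), where 37510 = lcm(7502, 55).
The solution is unique modulo lcm(3751, 22, 55) = 37510.

10937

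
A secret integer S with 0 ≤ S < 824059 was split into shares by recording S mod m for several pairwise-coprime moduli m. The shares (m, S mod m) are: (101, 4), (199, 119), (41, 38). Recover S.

798308

The moduli are pairwise coprime; N = 101·199·41 = 824059.
N/101 = 8159; 8159 ≡ 79 (mod 101); 79·78 ≡ 1, so inverse 78.
N/199 = 4141; 4141 ≡ 161 (mod 199); 161·89 ≡ 1, so inverse 89.
N/41 = 20099; 20099 ≡ 9 (mod 41); 9·32 ≡ 1, so inverse 32.
S ≡ 4·8159·78 + 119·4141·89 + 38·20099·32 = 70843323.
70843323 mod 824059 = 798308.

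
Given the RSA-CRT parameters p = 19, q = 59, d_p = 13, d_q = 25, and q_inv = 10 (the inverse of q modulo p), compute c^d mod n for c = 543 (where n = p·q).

m₁ = c^(d_p) mod p: c ≡ 11 (mod 19), and 11^13 mod 19 = 11.
m₂ = c^(d_q) mod q: c ≡ 12 (mod 59), and 12^25 mod 59 = 35.
h = q_inv·(m₁ − m₂) mod p = 10·(11 − 35) mod 19 = 7.
m = m₂ + h·q = 35 + 7·59 = 448.

448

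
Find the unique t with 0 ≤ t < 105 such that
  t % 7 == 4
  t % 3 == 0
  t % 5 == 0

Combine the congruences pairwise.
From t ≡ 4 (mod 7) write t = 4 + 7s. Substituting into t ≡ 0 (mod 3) gives 7s ≡ 2 (mod 3), and since 1⁻¹ ≡ 1 (mod 3), s ≡ 2. Hence t ≡ 4 + 7·2 = 18 (mod 21).
From t ≡ 18 (mod 21) write t = 18 + 21s. Substituting into t ≡ 0 (mod 5) gives 21s ≡ 2 (mod 5), and since 1⁻¹ ≡ 1 (mod 5), s ≡ 2. Hence t ≡ 18 + 21·2 = 60 (mod 105).

60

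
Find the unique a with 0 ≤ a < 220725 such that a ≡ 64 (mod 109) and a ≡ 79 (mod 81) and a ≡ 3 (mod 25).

Combine the congruences pairwise.
From a ≡ 64 (mod 109) write a = 64 + 109t. Substituting into a ≡ 79 (mod 81) gives 109t ≡ 15 (mod 81), and since 28⁻¹ ≡ 55 (mod 81), t ≡ 15. Hence a ≡ 64 + 109·15 = 1699 (mod 8829).
From a ≡ 1699 (mod 8829) write a = 1699 + 8829t. Substituting into a ≡ 3 (mod 25) gives 8829t ≡ 4 (mod 25), and since 4⁻¹ ≡ 19 (mod 25), t ≡ 1. Hence a ≡ 1699 + 8829·1 = 10528 (mod 220725).

10528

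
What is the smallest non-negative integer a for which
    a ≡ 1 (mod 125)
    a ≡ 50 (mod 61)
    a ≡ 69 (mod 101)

Combine the congruences pairwise.
From a ≡ 1 (mod 125) write a = 1 + 125t. Substituting into a ≡ 50 (mod 61) gives 125t ≡ 49 (mod 61), and since 3⁻¹ ≡ 41 (mod 61), t ≡ 57. Hence a ≡ 1 + 125·57 = 7126 (mod 7625).
From a ≡ 7126 (mod 7625) write a = 7126 + 7625t. Substituting into a ≡ 69 (mod 101) gives 7625t ≡ 13 (mod 101), and since 50⁻¹ ≡ 99 (mod 101), t ≡ 75. Hence a ≡ 7126 + 7625·75 = 579001 (mod 770125).

579001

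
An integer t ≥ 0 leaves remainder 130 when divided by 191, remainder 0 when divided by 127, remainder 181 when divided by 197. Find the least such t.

The moduli are pairwise coprime; N = 191·127·197 = 4778629.
N/191 = 25019; 25019 ≡ 189 (mod 191); 189·95 ≡ 1, so inverse 95.
N/127 = 37627; 37627 ≡ 35 (mod 127); 35·98 ≡ 1, so inverse 98.
N/197 = 24257; 24257 ≡ 26 (mod 197); 26·144 ≡ 1, so inverse 144.
t ≡ 130·25019·95 + 0·37627·98 + 181·24257·144 = 941219098.
941219098 mod 4778629 = 4607814.

4607814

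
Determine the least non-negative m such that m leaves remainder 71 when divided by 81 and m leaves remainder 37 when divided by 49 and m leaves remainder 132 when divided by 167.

The moduli are pairwise coprime; N = 81·49·167 = 662823.
N/81 = 8183; 8183 ≡ 2 (mod 81); 2·41 ≡ 1, so inverse 41.
N/49 = 13527; 13527 ≡ 3 (mod 49); 3·33 ≡ 1, so inverse 33.
N/167 = 3969; 3969 ≡ 128 (mod 167); 128·137 ≡ 1, so inverse 137.
m ≡ 71·8183·41 + 37·13527·33 + 132·3969·137 = 112112576.
112112576 mod 662823 = 95489.

95489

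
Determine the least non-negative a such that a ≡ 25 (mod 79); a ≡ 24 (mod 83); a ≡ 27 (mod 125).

486902

From a ≡ 25 (mod 79) write a = 25 + 79t. Substituting into a ≡ 24 (mod 83) gives 79t ≡ 82 (mod 83), and since 79⁻¹ ≡ 62 (mod 83), t ≡ 21. Hence a ≡ 25 + 79·21 = 1684 (mod 6557).
From a ≡ 1684 (mod 6557) write a = 1684 + 6557t. Substituting into a ≡ 27 (mod 125) gives 6557t ≡ 93 (mod 125), and since 57⁻¹ ≡ 68 (mod 125), t ≡ 74. Hence a ≡ 1684 + 6557·74 = 486902 (mod 819625).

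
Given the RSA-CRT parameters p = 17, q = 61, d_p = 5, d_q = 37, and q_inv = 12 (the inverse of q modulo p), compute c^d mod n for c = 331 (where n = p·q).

m₁ = c^(d_p) mod p: c ≡ 8 (mod 17), and 8^5 mod 17 = 9.
m₂ = c^(d_q) mod q: c ≡ 26 (mod 61), and 26^37 mod 61 = 44.
h = q_inv·(m₁ − m₂) mod p = 12·(9 − 44) mod 17 = 5.
m = m₂ + h·q = 44 + 5·61 = 349.

349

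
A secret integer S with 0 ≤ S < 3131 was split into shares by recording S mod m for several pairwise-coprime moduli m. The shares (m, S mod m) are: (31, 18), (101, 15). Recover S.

1227

From S ≡ 18 (mod 31) write S = 18 + 31t. Substituting into S ≡ 15 (mod 101) gives 31t ≡ 98 (mod 101), and since 31⁻¹ ≡ 88 (mod 101), t ≡ 39. Hence S ≡ 18 + 31·39 = 1227 (mod 3131).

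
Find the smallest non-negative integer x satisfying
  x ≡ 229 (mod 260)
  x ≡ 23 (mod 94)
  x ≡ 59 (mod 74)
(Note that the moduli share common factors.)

gcd(260, 94) = 2 and 2 | (23 − 229), so the pair is consistent; merging gives x ≡ 9329 (mod 12220), where 12220 = lcm(260, 94).
gcd(12220, 74) = 2 and 2 | (59 − 9329), so the pair is consistent; merging gives x ≡ 437029 (mod 452140), where 452140 = lcm(12220, 74).
The solution is unique modulo lcm(260, 94, 74) = 452140.

437029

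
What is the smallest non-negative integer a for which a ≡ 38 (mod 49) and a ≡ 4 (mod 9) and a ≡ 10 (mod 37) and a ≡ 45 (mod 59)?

529924

From a ≡ 38 (mod 49) write a = 38 + 49t. Substituting into a ≡ 4 (mod 9) gives 49t ≡ 2 (mod 9), and since 4⁻¹ ≡ 7 (mod 9), t ≡ 5. Hence a ≡ 38 + 49·5 = 283 (mod 441).
From a ≡ 283 (mod 441) write a = 283 + 441t. Substituting into a ≡ 10 (mod 37) gives 441t ≡ 23 (mod 37), and since 34⁻¹ ≡ 12 (mod 37), t ≡ 17. Hence a ≡ 283 + 441·17 = 7780 (mod 16317).
From a ≡ 7780 (mod 16317) write a = 7780 + 16317t. Substituting into a ≡ 45 (mod 59) gives 16317t ≡ 53 (mod 59), and since 33⁻¹ ≡ 34 (mod 59), t ≡ 32. Hence a ≡ 7780 + 16317·32 = 529924 (mod 962703).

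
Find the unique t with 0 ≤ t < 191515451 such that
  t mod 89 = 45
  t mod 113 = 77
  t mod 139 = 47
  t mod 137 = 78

Combine the congruences pairwise.
From t ≡ 45 (mod 89) write t = 45 + 89s. Substituting into t ≡ 77 (mod 113) gives 89s ≡ 32 (mod 113), and since 89⁻¹ ≡ 80 (mod 113), s ≡ 74. Hence t ≡ 45 + 89·74 = 6631 (mod 10057).
From t ≡ 6631 (mod 10057) write t = 6631 + 10057s. Substituting into t ≡ 47 (mod 139) gives 10057s ≡ 88 (mod 139), and since 49⁻¹ ≡ 122 (mod 139), s ≡ 33. Hence t ≡ 6631 + 10057·33 = 338512 (mod 1397923).
From t ≡ 338512 (mod 1397923) write t = 338512 + 1397923s. Substituting into t ≡ 78 (mod 137) gives 1397923s ≡ 93 (mod 137), and since 112⁻¹ ≡ 126 (mod 137), s ≡ 73. Hence t ≡ 338512 + 1397923·73 = 102386891 (mod 191515451).

102386891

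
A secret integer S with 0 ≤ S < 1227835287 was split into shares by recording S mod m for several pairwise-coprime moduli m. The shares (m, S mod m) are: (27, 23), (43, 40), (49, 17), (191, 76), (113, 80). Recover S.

1065887609

The moduli are pairwise coprime; N = 27·43·49·191·113 = 1227835287.
N/27 = 45475381; 45475381 ≡ 10 (mod 27); 10·19 ≡ 1, so inverse 19.
N/43 = 28554309; 28554309 ≡ 30 (mod 43); 30·33 ≡ 1, so inverse 33.
N/49 = 25057863; 25057863 ≡ 47 (mod 49); 47·24 ≡ 1, so inverse 24.
N/191 = 6428457; 6428457 ≡ 161 (mod 191); 161·70 ≡ 1, so inverse 70.
N/113 = 10865799; 10865799 ≡ 58 (mod 113); 58·76 ≡ 1, so inverse 76.
S ≡ 23·45475381·19 + 40·28554309·33 + 17·25057863·24 + 76·6428457·70 + 80·10865799·76 = 168051486641.
168051486641 mod 1227835287 = 1065887609.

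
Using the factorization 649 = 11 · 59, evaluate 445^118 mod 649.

257

Mod 11: 445 ≡ 5; by Fermat, exponent reduces to 118 mod 10 = 8; 5^8 ≡ 4 (mod 11).
Mod 59: 445 ≡ 32; by Fermat, exponent reduces to 118 mod 58 = 2; 32^2 ≡ 21 (mod 59).
Combine by CRT: x ≡ 4 (mod 11), x ≡ 21 (mod 59) ⇒ x ≡ 257 (mod 649).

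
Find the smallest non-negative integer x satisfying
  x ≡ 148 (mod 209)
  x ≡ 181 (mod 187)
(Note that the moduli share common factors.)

gcd(209, 187) = 11 and 11 | (181 − 148), so the pair is consistent; merging gives x ≡ 2238 (mod 3553), where 3553 = lcm(209, 187).
The solution is unique modulo lcm(209, 187) = 3553.

2238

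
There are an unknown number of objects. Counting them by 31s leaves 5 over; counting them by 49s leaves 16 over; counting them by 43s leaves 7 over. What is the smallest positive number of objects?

64206

The moduli are pairwise coprime; M = 31·49·43 = 65317.
M/31 = 2107; 2107 ≡ 30 (mod 31); 30·30 ≡ 1, so inverse 30.
M/49 = 1333; 1333 ≡ 10 (mod 49); 10·5 ≡ 1, so inverse 5.
M/43 = 1519; 1519 ≡ 14 (mod 43); 14·40 ≡ 1, so inverse 40.
N ≡ 5·2107·30 + 16·1333·5 + 7·1519·40 = 848010.
848010 mod 65317 = 64206.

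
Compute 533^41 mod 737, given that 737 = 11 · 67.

665

Mod 11: 533 ≡ 5; by Fermat, exponent reduces to 41 mod 10 = 1; 5^1 ≡ 5 (mod 11).
Mod 67: 533 ≡ 64; 64^41 ≡ 62 (mod 67).
Combine by CRT: x ≡ 5 (mod 11), x ≡ 62 (mod 67) ⇒ x ≡ 665 (mod 737).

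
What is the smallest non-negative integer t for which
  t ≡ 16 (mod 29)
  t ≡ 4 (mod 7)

From t ≡ 16 (mod 29) write t = 16 + 29s. Substituting into t ≡ 4 (mod 7) gives 29s ≡ 2 (mod 7), and since 1⁻¹ ≡ 1 (mod 7), s ≡ 2. Hence t ≡ 16 + 29·2 = 74 (mod 203).

74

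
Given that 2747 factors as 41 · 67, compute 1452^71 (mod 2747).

276

Mod 41: 1452 ≡ 17; by Fermat, exponent reduces to 71 mod 40 = 31; 17^31 ≡ 30 (mod 41).
Mod 67: 1452 ≡ 45; by Fermat, exponent reduces to 71 mod 66 = 5; 45^5 ≡ 8 (mod 67).
Combine by CRT: x ≡ 30 (mod 41), x ≡ 8 (mod 67) ⇒ x ≡ 276 (mod 2747).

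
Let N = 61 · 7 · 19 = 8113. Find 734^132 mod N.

Mod 61: 734 ≡ 2; by Fermat, exponent reduces to 132 mod 60 = 12; 2^12 ≡ 9 (mod 61).
Mod 7: 734 ≡ 6; since 6 | 132, by Fermat 6^132 ≡ 1 (mod 7).
Mod 19: 734 ≡ 12; by Fermat, exponent reduces to 132 mod 18 = 6; 12^6 ≡ 1 (mod 19).
Combine by CRT: x ≡ 9 (mod 61), x ≡ 1 (mod 7), x ≡ 1 (mod 19) ⇒ x ≡ 4523 (mod 8113).

4523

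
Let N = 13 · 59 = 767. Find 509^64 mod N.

666

Mod 13: 509 ≡ 2; by Fermat, exponent reduces to 64 mod 12 = 4; 2^4 ≡ 3 (mod 13).
Mod 59: 509 ≡ 37; by Fermat, exponent reduces to 64 mod 58 = 6; 37^6 ≡ 17 (mod 59).
Combine by CRT: x ≡ 3 (mod 13), x ≡ 17 (mod 59) ⇒ x ≡ 666 (mod 767).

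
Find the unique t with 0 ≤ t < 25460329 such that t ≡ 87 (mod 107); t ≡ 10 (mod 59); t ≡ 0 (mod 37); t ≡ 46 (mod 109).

The moduli are pairwise coprime; N = 107·59·37·109 = 25460329.
N/107 = 237947; 237947 ≡ 86 (mod 107); 86·56 ≡ 1, so inverse 56.
N/59 = 431531; 431531 ≡ 5 (mod 59); 5·12 ≡ 1, so inverse 12.
N/37 = 688117; 688117 ≡ 28 (mod 37); 28·4 ≡ 1, so inverse 4.
N/109 = 233581; 233581 ≡ 103 (mod 109); 103·18 ≡ 1, so inverse 18.
t ≡ 87·237947·56 + 10·431531·12 + 0·688117·4 + 46·233581·18 = 1404466572.
1404466572 mod 25460329 = 4148477.

4148477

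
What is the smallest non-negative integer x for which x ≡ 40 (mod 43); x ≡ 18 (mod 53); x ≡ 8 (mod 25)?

33408

The moduli are pairwise coprime; N = 43·53·25 = 56975.
N/43 = 1325; 1325 ≡ 35 (mod 43); 35·16 ≡ 1, so inverse 16.
N/53 = 1075; 1075 ≡ 15 (mod 53); 15·46 ≡ 1, so inverse 46.
N/25 = 2279; 2279 ≡ 4 (mod 25); 4·19 ≡ 1, so inverse 19.
x ≡ 40·1325·16 + 18·1075·46 + 8·2279·19 = 2084508.
2084508 mod 56975 = 33408.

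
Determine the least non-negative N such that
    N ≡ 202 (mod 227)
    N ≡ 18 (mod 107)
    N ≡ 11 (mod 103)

Combine the congruences pairwise.
From N ≡ 202 (mod 227) write N = 202 + 227t. Substituting into N ≡ 18 (mod 107) gives 227t ≡ 30 (mod 107), and since 13⁻¹ ≡ 33 (mod 107), t ≡ 27. Hence N ≡ 202 + 227·27 = 6331 (mod 24289).
From N ≡ 6331 (mod 24289) write N = 6331 + 24289t. Substituting into N ≡ 11 (mod 103) gives 24289t ≡ 66 (mod 103), and since 84⁻¹ ≡ 65 (mod 103), t ≡ 67. Hence N ≡ 6331 + 24289·67 = 1633694 (mod 2501767).

1633694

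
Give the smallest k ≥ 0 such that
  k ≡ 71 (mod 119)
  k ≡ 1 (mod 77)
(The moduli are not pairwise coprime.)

gcd(119, 77) = 7 and 7 | (1 − 71), so the pair is consistent; merging gives k ≡ 309 (mod 1309), where 1309 = lcm(119, 77).
The solution is unique modulo lcm(119, 77) = 1309.

309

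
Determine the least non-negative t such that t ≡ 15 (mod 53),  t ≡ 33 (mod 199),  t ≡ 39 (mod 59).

565790

From t ≡ 15 (mod 53) write t = 15 + 53s. Substituting into t ≡ 33 (mod 199) gives 53s ≡ 18 (mod 199), and since 53⁻¹ ≡ 184 (mod 199), s ≡ 128. Hence t ≡ 15 + 53·128 = 6799 (mod 10547).
From t ≡ 6799 (mod 10547) write t = 6799 + 10547s. Substituting into t ≡ 39 (mod 59) gives 10547s ≡ 25 (mod 59), and since 45⁻¹ ≡ 21 (mod 59), s ≡ 53. Hence t ≡ 6799 + 10547·53 = 565790 (mod 622273).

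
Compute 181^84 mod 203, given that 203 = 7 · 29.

Mod 7: 181 ≡ 6; since 6 | 84, by Fermat 6^84 ≡ 1 (mod 7).
Mod 29: 181 ≡ 7; since 28 | 84, by Fermat 7^84 ≡ 1 (mod 29).
Combine by CRT: x ≡ 1 (mod 7), x ≡ 1 (mod 29) ⇒ x ≡ 1 (mod 203).

1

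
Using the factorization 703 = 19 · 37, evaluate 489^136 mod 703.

100

Mod 19: 489 ≡ 14; by Fermat, exponent reduces to 136 mod 18 = 10; 14^10 ≡ 5 (mod 19).
Mod 37: 489 ≡ 8; by Fermat, exponent reduces to 136 mod 36 = 28; 8^28 ≡ 26 (mod 37).
Combine by CRT: x ≡ 5 (mod 19), x ≡ 26 (mod 37) ⇒ x ≡ 100 (mod 703).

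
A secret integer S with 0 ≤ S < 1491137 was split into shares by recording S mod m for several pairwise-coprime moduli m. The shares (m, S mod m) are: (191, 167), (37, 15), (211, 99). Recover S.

548910

The moduli are pairwise coprime; N = 191·37·211 = 1491137.
N/191 = 7807; 7807 ≡ 167 (mod 191); 167·183 ≡ 1, so inverse 183.
N/37 = 40301; 40301 ≡ 8 (mod 37); 8·14 ≡ 1, so inverse 14.
N/211 = 7067; 7067 ≡ 104 (mod 211); 104·140 ≡ 1, so inverse 140.
S ≡ 167·7807·183 + 15·40301·14 + 99·7067·140 = 345001557.
345001557 mod 1491137 = 548910.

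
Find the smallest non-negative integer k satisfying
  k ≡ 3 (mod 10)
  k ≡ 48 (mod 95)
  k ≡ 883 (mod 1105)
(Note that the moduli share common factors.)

36243

Combine the congruences pairwise.
gcd(10, 95) = 5 and 5 | (48 − 3), so the pair is consistent; merging gives k ≡ 143 (mod 190), where 190 = lcm(10, 95).
gcd(190, 1105) = 5 and 5 | (883 − 143), so the pair is consistent; merging gives k ≡ 36243 (mod 41990), where 41990 = lcm(190, 1105).
The solution is unique modulo lcm(10, 95, 1105) = 41990.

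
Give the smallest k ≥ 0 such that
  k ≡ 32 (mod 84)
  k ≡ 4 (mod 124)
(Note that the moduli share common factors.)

gcd(84, 124) = 4 and 4 | (4 − 32), so the pair is consistent; merging gives k ≡ 872 (mod 2604), where 2604 = lcm(84, 124).
The solution is unique modulo lcm(84, 124) = 2604.

872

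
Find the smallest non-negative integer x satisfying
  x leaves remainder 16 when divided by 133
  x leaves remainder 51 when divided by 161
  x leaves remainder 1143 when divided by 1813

gcd(133, 161) = 7 and 7 | (51 − 16), so the pair is consistent; merging gives x ≡ 2144 (mod 3059), where 3059 = lcm(133, 161).
gcd(3059, 1813) = 7 and 7 | (1143 − 2144), so the pair is consistent; merging gives x ≡ 662888 (mod 792281), where 792281 = lcm(3059, 1813).
The solution is unique modulo lcm(133, 161, 1813) = 792281.

662888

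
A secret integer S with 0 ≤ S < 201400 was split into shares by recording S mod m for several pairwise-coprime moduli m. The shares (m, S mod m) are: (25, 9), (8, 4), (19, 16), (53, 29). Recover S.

The moduli are pairwise coprime; N = 25·8·19·53 = 201400.
N/25 = 8056; 8056 ≡ 6 (mod 25); 6·21 ≡ 1, so inverse 21.
N/8 = 25175; 25175 ≡ 7 (mod 8); 7·7 ≡ 1, so inverse 7.
N/19 = 10600; 10600 ≡ 17 (mod 19); 17·9 ≡ 1, so inverse 9.
N/53 = 3800; 3800 ≡ 37 (mod 53); 37·43 ≡ 1, so inverse 43.
S ≡ 9·8056·21 + 4·25175·7 + 16·10600·9 + 29·3800·43 = 8492484.
8492484 mod 201400 = 33684.

33684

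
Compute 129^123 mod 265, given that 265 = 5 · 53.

189

Mod 5: 129 ≡ 4; by Fermat, exponent reduces to 123 mod 4 = 3; 4^3 ≡ 4 (mod 5).
Mod 53: 129 ≡ 23; by Fermat, exponent reduces to 123 mod 52 = 19; 23^19 ≡ 30 (mod 53).
Combine by CRT: x ≡ 4 (mod 5), x ≡ 30 (mod 53) ⇒ x ≡ 189 (mod 265).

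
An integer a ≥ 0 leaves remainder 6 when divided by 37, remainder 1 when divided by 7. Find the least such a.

43

Combine the congruences pairwise.
From a ≡ 6 (mod 37) write a = 6 + 37t. Substituting into a ≡ 1 (mod 7) gives 37t ≡ 2 (mod 7), and since 2⁻¹ ≡ 4 (mod 7), t ≡ 1. Hence a ≡ 6 + 37·1 = 43 (mod 259).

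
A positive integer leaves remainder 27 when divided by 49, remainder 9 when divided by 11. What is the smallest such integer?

174

Combine the congruences pairwise.
From t ≡ 27 (mod 49) write t = 27 + 49s. Substituting into t ≡ 9 (mod 11) gives 49s ≡ 4 (mod 11), and since 5⁻¹ ≡ 9 (mod 11), s ≡ 3. Hence t ≡ 27 + 49·3 = 174 (mod 539).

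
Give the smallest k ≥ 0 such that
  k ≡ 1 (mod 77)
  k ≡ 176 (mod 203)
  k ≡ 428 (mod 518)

gcd(77, 203) = 7 and 7 | (176 − 1), so the pair is consistent; merging gives k ≡ 2003 (mod 2233), where 2233 = lcm(77, 203).
gcd(2233, 518) = 7 and 7 | (428 − 2003), so the pair is consistent; merging gives k ≡ 138216 (mod 165242), where 165242 = lcm(2233, 518).
The solution is unique modulo lcm(77, 203, 518) = 165242.

138216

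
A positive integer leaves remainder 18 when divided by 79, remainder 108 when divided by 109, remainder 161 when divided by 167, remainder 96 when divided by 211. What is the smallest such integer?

191844250

Combine the congruences pairwise.
From x ≡ 18 (mod 79) write x = 18 + 79t. Substituting into x ≡ 108 (mod 109) gives 79t ≡ 90 (mod 109), and since 79⁻¹ ≡ 69 (mod 109), t ≡ 106. Hence x ≡ 18 + 79·106 = 8392 (mod 8611).
From x ≡ 8392 (mod 8611) write x = 8392 + 8611t. Substituting into x ≡ 161 (mod 167) gives 8611t ≡ 119 (mod 167), and since 94⁻¹ ≡ 16 (mod 167), t ≡ 67. Hence x ≡ 8392 + 8611·67 = 585329 (mod 1438037).
From x ≡ 585329 (mod 1438037) write x = 585329 + 1438037t. Substituting into x ≡ 96 (mod 211) gives 1438037t ≡ 81 (mod 211), and since 72⁻¹ ≡ 85 (mod 211), t ≡ 133. Hence x ≡ 585329 + 1438037·133 = 191844250 (mod 303425807).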